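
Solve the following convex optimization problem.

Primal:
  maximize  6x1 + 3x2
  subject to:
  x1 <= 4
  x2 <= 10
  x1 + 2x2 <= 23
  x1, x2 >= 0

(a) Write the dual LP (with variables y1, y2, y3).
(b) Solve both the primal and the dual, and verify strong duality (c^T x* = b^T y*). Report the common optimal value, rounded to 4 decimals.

The standard primal-dual pair for 'max c^T x s.t. A x <= b, x >= 0' is:
  Dual:  min b^T y  s.t.  A^T y >= c,  y >= 0.

So the dual LP is:
  minimize  4y1 + 10y2 + 23y3
  subject to:
    y1 + y3 >= 6
    y2 + 2y3 >= 3
    y1, y2, y3 >= 0

Solving the primal: x* = (4, 9.5).
  primal value c^T x* = 52.5.
Solving the dual: y* = (4.5, 0, 1.5).
  dual value b^T y* = 52.5.
Strong duality: c^T x* = b^T y*. Confirmed.

52.5


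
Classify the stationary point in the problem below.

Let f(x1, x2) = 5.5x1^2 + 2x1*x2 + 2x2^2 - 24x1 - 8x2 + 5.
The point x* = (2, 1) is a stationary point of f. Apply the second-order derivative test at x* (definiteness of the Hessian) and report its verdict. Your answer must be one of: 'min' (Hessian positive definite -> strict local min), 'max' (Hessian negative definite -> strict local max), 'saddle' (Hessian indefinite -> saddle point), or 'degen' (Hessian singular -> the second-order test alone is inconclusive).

Compute the Hessian H = grad^2 f:
  H = [[11, 2], [2, 4]]
Verify stationarity: grad f(x*) = H x* + g = (0, 0).
Eigenvalues of H: 3.4689, 11.5311.
Both eigenvalues > 0, so H is positive definite -> x* is a strict local min.

min


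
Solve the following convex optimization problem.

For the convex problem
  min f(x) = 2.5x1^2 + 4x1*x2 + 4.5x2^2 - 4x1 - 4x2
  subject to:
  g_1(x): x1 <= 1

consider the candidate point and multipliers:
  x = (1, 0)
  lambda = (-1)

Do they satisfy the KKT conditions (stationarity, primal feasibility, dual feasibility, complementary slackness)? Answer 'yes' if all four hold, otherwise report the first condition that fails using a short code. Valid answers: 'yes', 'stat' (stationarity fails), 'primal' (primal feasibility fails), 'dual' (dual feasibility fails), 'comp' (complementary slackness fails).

Gradient of f: grad f(x) = Q x + c = (1, 0)
Constraint values g_i(x) = a_i^T x - b_i:
  g_1((1, 0)) = 0
Stationarity residual: grad f(x) + sum_i lambda_i a_i = (0, 0)
  -> stationarity OK
Primal feasibility (all g_i <= 0): OK
Dual feasibility (all lambda_i >= 0): FAILS
Complementary slackness (lambda_i * g_i(x) = 0 for all i): OK

Verdict: the first failing condition is dual_feasibility -> dual.

dual


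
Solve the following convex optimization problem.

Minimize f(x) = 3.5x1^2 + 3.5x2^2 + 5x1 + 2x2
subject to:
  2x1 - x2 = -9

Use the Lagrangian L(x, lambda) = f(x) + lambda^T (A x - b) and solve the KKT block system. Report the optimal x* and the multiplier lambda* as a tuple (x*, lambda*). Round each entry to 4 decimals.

Form the Lagrangian:
  L(x, lambda) = (1/2) x^T Q x + c^T x + lambda^T (A x - b)
Stationarity (grad_x L = 0): Q x + c + A^T lambda = 0.
Primal feasibility: A x = b.

This gives the KKT block system:
  [ Q   A^T ] [ x     ]   [-c ]
  [ A    0  ] [ lambda ] = [ b ]

Solving the linear system:
  x*      = (-3.8571, 1.2857)
  lambda* = (11)
  f(x*)   = 41.1429

x* = (-3.8571, 1.2857), lambda* = (11)


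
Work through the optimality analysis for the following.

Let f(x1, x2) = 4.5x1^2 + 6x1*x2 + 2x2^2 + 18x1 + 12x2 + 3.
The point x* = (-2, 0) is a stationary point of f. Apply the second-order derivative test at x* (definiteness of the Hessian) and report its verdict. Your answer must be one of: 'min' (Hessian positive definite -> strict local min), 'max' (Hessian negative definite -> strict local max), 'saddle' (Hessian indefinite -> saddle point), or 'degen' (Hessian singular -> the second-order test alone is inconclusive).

Compute the Hessian H = grad^2 f:
  H = [[9, 6], [6, 4]]
Verify stationarity: grad f(x*) = H x* + g = (0, 0).
Eigenvalues of H: 0, 13.
H has a zero eigenvalue (singular; positive semidefinite but not definite), so H is neither positive definite, negative definite, nor indefinite. The second-order test alone is inconclusive -> degen.
(Indeed, f is constant along the null direction of H through x*, so x* is not a strict local extremum.)

degen


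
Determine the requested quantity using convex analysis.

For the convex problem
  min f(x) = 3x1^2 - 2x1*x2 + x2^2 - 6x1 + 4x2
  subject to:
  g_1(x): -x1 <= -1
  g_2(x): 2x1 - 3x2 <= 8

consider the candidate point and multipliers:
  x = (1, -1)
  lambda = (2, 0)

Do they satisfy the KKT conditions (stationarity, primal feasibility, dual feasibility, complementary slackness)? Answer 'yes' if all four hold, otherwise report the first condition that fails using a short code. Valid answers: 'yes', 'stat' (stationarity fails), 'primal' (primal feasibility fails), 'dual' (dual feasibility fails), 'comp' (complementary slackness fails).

Gradient of f: grad f(x) = Q x + c = (2, 0)
Constraint values g_i(x) = a_i^T x - b_i:
  g_1((1, -1)) = 0
  g_2((1, -1)) = -3
Stationarity residual: grad f(x) + sum_i lambda_i a_i = (0, 0)
  -> stationarity OK
Primal feasibility (all g_i <= 0): OK
Dual feasibility (all lambda_i >= 0): OK
Complementary slackness (lambda_i * g_i(x) = 0 for all i): OK

Verdict: yes, KKT holds.

yes


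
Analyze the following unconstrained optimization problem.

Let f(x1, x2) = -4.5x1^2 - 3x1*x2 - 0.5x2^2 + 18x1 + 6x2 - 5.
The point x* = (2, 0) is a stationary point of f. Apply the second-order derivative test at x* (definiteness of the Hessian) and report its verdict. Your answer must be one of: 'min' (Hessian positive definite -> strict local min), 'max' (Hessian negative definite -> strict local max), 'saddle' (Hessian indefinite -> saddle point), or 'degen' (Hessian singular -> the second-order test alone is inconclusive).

Compute the Hessian H = grad^2 f:
  H = [[-9, -3], [-3, -1]]
Verify stationarity: grad f(x*) = H x* + g = (0, 0).
Eigenvalues of H: -10, 0.
H has a zero eigenvalue (singular; negative semidefinite but not definite), so H is neither positive definite, negative definite, nor indefinite. The second-order test alone is inconclusive -> degen.
(Indeed, f is constant along the null direction of H through x*, so x* is not a strict local extremum.)

degen


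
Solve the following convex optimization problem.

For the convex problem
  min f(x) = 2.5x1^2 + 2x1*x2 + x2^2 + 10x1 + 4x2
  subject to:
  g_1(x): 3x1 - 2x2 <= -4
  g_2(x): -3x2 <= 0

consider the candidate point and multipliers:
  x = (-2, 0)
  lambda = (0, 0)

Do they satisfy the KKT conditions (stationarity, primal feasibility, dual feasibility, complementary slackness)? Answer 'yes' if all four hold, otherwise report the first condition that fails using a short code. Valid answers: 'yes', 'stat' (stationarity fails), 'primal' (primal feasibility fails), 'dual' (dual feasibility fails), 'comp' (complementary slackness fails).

Gradient of f: grad f(x) = Q x + c = (0, 0)
Constraint values g_i(x) = a_i^T x - b_i:
  g_1((-2, 0)) = -2
  g_2((-2, 0)) = 0
Stationarity residual: grad f(x) + sum_i lambda_i a_i = (0, 0)
  -> stationarity OK
Primal feasibility (all g_i <= 0): OK
Dual feasibility (all lambda_i >= 0): OK
Complementary slackness (lambda_i * g_i(x) = 0 for all i): OK

Verdict: yes, KKT holds.

yes


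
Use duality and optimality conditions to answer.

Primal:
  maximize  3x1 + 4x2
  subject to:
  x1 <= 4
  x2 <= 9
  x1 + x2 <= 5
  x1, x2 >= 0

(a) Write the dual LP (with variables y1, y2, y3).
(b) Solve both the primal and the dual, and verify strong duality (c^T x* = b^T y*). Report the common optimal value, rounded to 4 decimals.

The standard primal-dual pair for 'max c^T x s.t. A x <= b, x >= 0' is:
  Dual:  min b^T y  s.t.  A^T y >= c,  y >= 0.

So the dual LP is:
  minimize  4y1 + 9y2 + 5y3
  subject to:
    y1 + y3 >= 3
    y2 + y3 >= 4
    y1, y2, y3 >= 0

Solving the primal: x* = (0, 5).
  primal value c^T x* = 20.
Solving the dual: y* = (0, 0, 4).
  dual value b^T y* = 20.
Strong duality: c^T x* = b^T y*. Confirmed.

20


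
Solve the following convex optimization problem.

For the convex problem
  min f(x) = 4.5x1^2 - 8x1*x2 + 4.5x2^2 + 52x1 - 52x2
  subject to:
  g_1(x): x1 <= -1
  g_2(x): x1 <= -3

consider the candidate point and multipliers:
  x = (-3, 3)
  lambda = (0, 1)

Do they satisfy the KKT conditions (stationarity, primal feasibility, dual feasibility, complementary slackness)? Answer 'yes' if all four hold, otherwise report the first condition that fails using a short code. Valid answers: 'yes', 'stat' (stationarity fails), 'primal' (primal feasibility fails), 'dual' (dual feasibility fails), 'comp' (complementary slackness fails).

Gradient of f: grad f(x) = Q x + c = (1, -1)
Constraint values g_i(x) = a_i^T x - b_i:
  g_1((-3, 3)) = -2
  g_2((-3, 3)) = 0
Stationarity residual: grad f(x) + sum_i lambda_i a_i = (2, -1)
  -> stationarity FAILS
Primal feasibility (all g_i <= 0): OK
Dual feasibility (all lambda_i >= 0): OK
Complementary slackness (lambda_i * g_i(x) = 0 for all i): OK

Verdict: the first failing condition is stationarity -> stat.

stat


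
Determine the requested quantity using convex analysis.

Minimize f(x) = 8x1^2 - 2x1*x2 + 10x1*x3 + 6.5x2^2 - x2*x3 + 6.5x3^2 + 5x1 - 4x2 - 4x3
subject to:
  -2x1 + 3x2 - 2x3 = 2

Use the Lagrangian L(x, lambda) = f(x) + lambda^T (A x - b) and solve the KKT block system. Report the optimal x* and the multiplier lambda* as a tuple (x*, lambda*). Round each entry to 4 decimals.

Form the Lagrangian:
  L(x, lambda) = (1/2) x^T Q x + c^T x + lambda^T (A x - b)
Stationarity (grad_x L = 0): Q x + c + A^T lambda = 0.
Primal feasibility: A x = b.

This gives the KKT block system:
  [ Q   A^T ] [ x     ]   [-c ]
  [ A    0  ] [ lambda ] = [ b ]

Solving the linear system:
  x*      = (-0.9729, 0.5898, 0.8576)
  lambda* = (-1.5851)
  f(x*)   = -3.7419

x* = (-0.9729, 0.5898, 0.8576), lambda* = (-1.5851)


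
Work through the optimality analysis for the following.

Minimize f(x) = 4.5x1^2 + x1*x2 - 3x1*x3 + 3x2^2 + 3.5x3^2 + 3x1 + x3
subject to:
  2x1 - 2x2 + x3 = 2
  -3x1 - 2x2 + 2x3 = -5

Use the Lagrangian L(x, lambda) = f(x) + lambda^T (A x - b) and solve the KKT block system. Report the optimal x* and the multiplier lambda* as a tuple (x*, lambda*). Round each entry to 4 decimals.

Form the Lagrangian:
  L(x, lambda) = (1/2) x^T Q x + c^T x + lambda^T (A x - b)
Stationarity (grad_x L = 0): Q x + c + A^T lambda = 0.
Primal feasibility: A x = b.

This gives the KKT block system:
  [ Q   A^T ] [ x     ]   [-c ]
  [ A    0  ] [ lambda ] = [ b ]

Solving the linear system:
  x*      = (1.3433, 0.2015, -0.2836)
  lambda* = (-2.4627, 3.7388)
  f(x*)   = 13.6828

x* = (1.3433, 0.2015, -0.2836), lambda* = (-2.4627, 3.7388)


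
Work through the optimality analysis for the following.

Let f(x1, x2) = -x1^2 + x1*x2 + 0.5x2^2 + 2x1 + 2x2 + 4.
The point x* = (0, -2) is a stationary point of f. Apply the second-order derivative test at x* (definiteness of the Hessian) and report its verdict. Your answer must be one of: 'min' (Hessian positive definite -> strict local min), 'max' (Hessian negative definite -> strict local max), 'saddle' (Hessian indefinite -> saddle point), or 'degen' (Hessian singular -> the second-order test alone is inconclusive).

Compute the Hessian H = grad^2 f:
  H = [[-2, 1], [1, 1]]
Verify stationarity: grad f(x*) = H x* + g = (0, 0).
Eigenvalues of H: -2.3028, 1.3028.
Eigenvalues have mixed signs, so H is indefinite -> x* is a saddle point.

saddle


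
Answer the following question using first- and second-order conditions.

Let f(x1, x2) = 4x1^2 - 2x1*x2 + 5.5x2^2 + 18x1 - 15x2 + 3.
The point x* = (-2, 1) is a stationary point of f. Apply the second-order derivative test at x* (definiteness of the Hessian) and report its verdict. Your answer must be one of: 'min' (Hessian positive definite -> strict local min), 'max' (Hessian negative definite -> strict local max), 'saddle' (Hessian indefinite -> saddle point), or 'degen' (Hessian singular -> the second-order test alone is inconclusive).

Compute the Hessian H = grad^2 f:
  H = [[8, -2], [-2, 11]]
Verify stationarity: grad f(x*) = H x* + g = (0, 0).
Eigenvalues of H: 7, 12.
Both eigenvalues > 0, so H is positive definite -> x* is a strict local min.

min


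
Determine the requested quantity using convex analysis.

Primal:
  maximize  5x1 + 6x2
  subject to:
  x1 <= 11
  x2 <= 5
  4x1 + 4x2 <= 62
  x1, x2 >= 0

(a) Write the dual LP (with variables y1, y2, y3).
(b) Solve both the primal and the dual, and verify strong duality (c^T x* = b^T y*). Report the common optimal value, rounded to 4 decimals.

The standard primal-dual pair for 'max c^T x s.t. A x <= b, x >= 0' is:
  Dual:  min b^T y  s.t.  A^T y >= c,  y >= 0.

So the dual LP is:
  minimize  11y1 + 5y2 + 62y3
  subject to:
    y1 + 4y3 >= 5
    y2 + 4y3 >= 6
    y1, y2, y3 >= 0

Solving the primal: x* = (10.5, 5).
  primal value c^T x* = 82.5.
Solving the dual: y* = (0, 1, 1.25).
  dual value b^T y* = 82.5.
Strong duality: c^T x* = b^T y*. Confirmed.

82.5


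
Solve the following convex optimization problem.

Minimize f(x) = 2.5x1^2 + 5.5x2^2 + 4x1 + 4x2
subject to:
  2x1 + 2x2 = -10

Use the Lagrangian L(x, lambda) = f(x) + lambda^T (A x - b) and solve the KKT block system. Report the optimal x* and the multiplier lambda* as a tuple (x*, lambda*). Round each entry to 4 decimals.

Form the Lagrangian:
  L(x, lambda) = (1/2) x^T Q x + c^T x + lambda^T (A x - b)
Stationarity (grad_x L = 0): Q x + c + A^T lambda = 0.
Primal feasibility: A x = b.

This gives the KKT block system:
  [ Q   A^T ] [ x     ]   [-c ]
  [ A    0  ] [ lambda ] = [ b ]

Solving the linear system:
  x*      = (-3.4375, -1.5625)
  lambda* = (6.5938)
  f(x*)   = 22.9688

x* = (-3.4375, -1.5625), lambda* = (6.5938)


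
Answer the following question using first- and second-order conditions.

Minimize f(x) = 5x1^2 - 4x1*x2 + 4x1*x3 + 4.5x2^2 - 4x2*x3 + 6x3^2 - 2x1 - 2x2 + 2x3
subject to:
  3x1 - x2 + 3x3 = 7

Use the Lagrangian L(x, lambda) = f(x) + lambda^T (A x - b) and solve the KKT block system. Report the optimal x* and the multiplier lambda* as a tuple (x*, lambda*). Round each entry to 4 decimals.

Form the Lagrangian:
  L(x, lambda) = (1/2) x^T Q x + c^T x + lambda^T (A x - b)
Stationarity (grad_x L = 0): Q x + c + A^T lambda = 0.
Primal feasibility: A x = b.

This gives the KKT block system:
  [ Q   A^T ] [ x     ]   [-c ]
  [ A    0  ] [ lambda ] = [ b ]

Solving the linear system:
  x*      = (1.7694, 0.7894, 0.8271)
  lambda* = (-5.2816)
  f(x*)   = 16.7539

x* = (1.7694, 0.7894, 0.8271), lambda* = (-5.2816)


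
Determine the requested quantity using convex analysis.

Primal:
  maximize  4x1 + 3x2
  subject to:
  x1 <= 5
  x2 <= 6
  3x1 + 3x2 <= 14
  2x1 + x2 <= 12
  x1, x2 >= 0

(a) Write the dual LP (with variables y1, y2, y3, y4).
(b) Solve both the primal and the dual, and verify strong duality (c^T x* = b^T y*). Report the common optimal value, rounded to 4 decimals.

The standard primal-dual pair for 'max c^T x s.t. A x <= b, x >= 0' is:
  Dual:  min b^T y  s.t.  A^T y >= c,  y >= 0.

So the dual LP is:
  minimize  5y1 + 6y2 + 14y3 + 12y4
  subject to:
    y1 + 3y3 + 2y4 >= 4
    y2 + 3y3 + y4 >= 3
    y1, y2, y3, y4 >= 0

Solving the primal: x* = (4.6667, 0).
  primal value c^T x* = 18.6667.
Solving the dual: y* = (0, 0, 1.3333, 0).
  dual value b^T y* = 18.6667.
Strong duality: c^T x* = b^T y*. Confirmed.

18.6667


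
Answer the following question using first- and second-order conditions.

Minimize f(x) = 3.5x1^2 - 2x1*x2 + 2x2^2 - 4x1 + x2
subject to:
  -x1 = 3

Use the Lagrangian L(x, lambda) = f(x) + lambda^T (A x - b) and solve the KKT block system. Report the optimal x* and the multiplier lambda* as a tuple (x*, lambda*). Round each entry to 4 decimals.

Form the Lagrangian:
  L(x, lambda) = (1/2) x^T Q x + c^T x + lambda^T (A x - b)
Stationarity (grad_x L = 0): Q x + c + A^T lambda = 0.
Primal feasibility: A x = b.

This gives the KKT block system:
  [ Q   A^T ] [ x     ]   [-c ]
  [ A    0  ] [ lambda ] = [ b ]

Solving the linear system:
  x*      = (-3, -1.75)
  lambda* = (-21.5)
  f(x*)   = 37.375

x* = (-3, -1.75), lambda* = (-21.5)


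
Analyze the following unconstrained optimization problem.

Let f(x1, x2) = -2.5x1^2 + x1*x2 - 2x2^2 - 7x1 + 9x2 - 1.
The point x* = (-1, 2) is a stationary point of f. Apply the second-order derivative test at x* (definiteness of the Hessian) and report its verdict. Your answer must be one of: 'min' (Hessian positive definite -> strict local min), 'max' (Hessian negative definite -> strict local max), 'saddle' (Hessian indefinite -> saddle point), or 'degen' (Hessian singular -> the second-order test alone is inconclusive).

Compute the Hessian H = grad^2 f:
  H = [[-5, 1], [1, -4]]
Verify stationarity: grad f(x*) = H x* + g = (0, 0).
Eigenvalues of H: -5.618, -3.382.
Both eigenvalues < 0, so H is negative definite -> x* is a strict local max.

max


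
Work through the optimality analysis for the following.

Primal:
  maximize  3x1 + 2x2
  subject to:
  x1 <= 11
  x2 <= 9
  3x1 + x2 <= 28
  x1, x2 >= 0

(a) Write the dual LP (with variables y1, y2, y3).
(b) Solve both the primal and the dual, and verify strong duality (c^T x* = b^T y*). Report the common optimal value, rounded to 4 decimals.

The standard primal-dual pair for 'max c^T x s.t. A x <= b, x >= 0' is:
  Dual:  min b^T y  s.t.  A^T y >= c,  y >= 0.

So the dual LP is:
  minimize  11y1 + 9y2 + 28y3
  subject to:
    y1 + 3y3 >= 3
    y2 + y3 >= 2
    y1, y2, y3 >= 0

Solving the primal: x* = (6.3333, 9).
  primal value c^T x* = 37.
Solving the dual: y* = (0, 1, 1).
  dual value b^T y* = 37.
Strong duality: c^T x* = b^T y*. Confirmed.

37


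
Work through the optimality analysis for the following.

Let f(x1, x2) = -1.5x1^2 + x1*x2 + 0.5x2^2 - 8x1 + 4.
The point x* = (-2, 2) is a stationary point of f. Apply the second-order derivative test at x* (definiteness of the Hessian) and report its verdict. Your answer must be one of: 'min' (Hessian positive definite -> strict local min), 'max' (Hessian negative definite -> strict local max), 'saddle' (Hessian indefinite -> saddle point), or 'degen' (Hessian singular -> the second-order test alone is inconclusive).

Compute the Hessian H = grad^2 f:
  H = [[-3, 1], [1, 1]]
Verify stationarity: grad f(x*) = H x* + g = (0, 0).
Eigenvalues of H: -3.2361, 1.2361.
Eigenvalues have mixed signs, so H is indefinite -> x* is a saddle point.

saddle


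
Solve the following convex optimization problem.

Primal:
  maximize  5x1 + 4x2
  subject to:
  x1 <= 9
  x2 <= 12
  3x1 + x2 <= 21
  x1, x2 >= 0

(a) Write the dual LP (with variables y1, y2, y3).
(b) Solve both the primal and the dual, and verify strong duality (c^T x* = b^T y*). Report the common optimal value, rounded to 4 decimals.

The standard primal-dual pair for 'max c^T x s.t. A x <= b, x >= 0' is:
  Dual:  min b^T y  s.t.  A^T y >= c,  y >= 0.

So the dual LP is:
  minimize  9y1 + 12y2 + 21y3
  subject to:
    y1 + 3y3 >= 5
    y2 + y3 >= 4
    y1, y2, y3 >= 0

Solving the primal: x* = (3, 12).
  primal value c^T x* = 63.
Solving the dual: y* = (0, 2.3333, 1.6667).
  dual value b^T y* = 63.
Strong duality: c^T x* = b^T y*. Confirmed.

63


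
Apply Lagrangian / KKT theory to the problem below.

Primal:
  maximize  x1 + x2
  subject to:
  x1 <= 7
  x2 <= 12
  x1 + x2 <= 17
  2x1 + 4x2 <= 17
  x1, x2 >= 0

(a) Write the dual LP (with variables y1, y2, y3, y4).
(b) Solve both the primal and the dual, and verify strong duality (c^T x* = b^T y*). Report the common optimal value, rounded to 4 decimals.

The standard primal-dual pair for 'max c^T x s.t. A x <= b, x >= 0' is:
  Dual:  min b^T y  s.t.  A^T y >= c,  y >= 0.

So the dual LP is:
  minimize  7y1 + 12y2 + 17y3 + 17y4
  subject to:
    y1 + y3 + 2y4 >= 1
    y2 + y3 + 4y4 >= 1
    y1, y2, y3, y4 >= 0

Solving the primal: x* = (7, 0.75).
  primal value c^T x* = 7.75.
Solving the dual: y* = (0.5, 0, 0, 0.25).
  dual value b^T y* = 7.75.
Strong duality: c^T x* = b^T y*. Confirmed.

7.75


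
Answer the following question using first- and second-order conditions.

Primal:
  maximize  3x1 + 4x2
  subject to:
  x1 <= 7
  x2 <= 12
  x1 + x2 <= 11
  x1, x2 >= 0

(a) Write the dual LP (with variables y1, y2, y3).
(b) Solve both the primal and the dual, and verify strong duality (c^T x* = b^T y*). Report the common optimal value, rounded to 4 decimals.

The standard primal-dual pair for 'max c^T x s.t. A x <= b, x >= 0' is:
  Dual:  min b^T y  s.t.  A^T y >= c,  y >= 0.

So the dual LP is:
  minimize  7y1 + 12y2 + 11y3
  subject to:
    y1 + y3 >= 3
    y2 + y3 >= 4
    y1, y2, y3 >= 0

Solving the primal: x* = (0, 11).
  primal value c^T x* = 44.
Solving the dual: y* = (0, 0, 4).
  dual value b^T y* = 44.
Strong duality: c^T x* = b^T y*. Confirmed.

44


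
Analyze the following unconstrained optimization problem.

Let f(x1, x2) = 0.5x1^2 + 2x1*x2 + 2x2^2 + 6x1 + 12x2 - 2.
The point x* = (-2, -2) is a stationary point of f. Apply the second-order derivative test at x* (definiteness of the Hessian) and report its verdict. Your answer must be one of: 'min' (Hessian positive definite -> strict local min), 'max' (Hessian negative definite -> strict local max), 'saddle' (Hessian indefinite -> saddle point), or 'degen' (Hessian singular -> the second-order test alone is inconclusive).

Compute the Hessian H = grad^2 f:
  H = [[1, 2], [2, 4]]
Verify stationarity: grad f(x*) = H x* + g = (0, 0).
Eigenvalues of H: 0, 5.
H has a zero eigenvalue (singular; positive semidefinite but not definite), so H is neither positive definite, negative definite, nor indefinite. The second-order test alone is inconclusive -> degen.
(Indeed, f is constant along the null direction of H through x*, so x* is not a strict local extremum.)

degen


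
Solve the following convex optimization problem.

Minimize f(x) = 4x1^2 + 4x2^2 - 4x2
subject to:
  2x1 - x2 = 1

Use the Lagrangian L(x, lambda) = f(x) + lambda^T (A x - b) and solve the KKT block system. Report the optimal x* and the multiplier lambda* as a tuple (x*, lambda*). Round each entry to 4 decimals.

Form the Lagrangian:
  L(x, lambda) = (1/2) x^T Q x + c^T x + lambda^T (A x - b)
Stationarity (grad_x L = 0): Q x + c + A^T lambda = 0.
Primal feasibility: A x = b.

This gives the KKT block system:
  [ Q   A^T ] [ x     ]   [-c ]
  [ A    0  ] [ lambda ] = [ b ]

Solving the linear system:
  x*      = (0.6, 0.2)
  lambda* = (-2.4)
  f(x*)   = 0.8

x* = (0.6, 0.2), lambda* = (-2.4)


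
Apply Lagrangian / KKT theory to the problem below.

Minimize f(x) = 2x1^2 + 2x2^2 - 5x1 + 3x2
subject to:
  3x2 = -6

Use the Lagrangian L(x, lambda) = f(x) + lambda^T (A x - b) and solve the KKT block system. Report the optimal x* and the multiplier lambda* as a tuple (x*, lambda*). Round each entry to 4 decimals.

Form the Lagrangian:
  L(x, lambda) = (1/2) x^T Q x + c^T x + lambda^T (A x - b)
Stationarity (grad_x L = 0): Q x + c + A^T lambda = 0.
Primal feasibility: A x = b.

This gives the KKT block system:
  [ Q   A^T ] [ x     ]   [-c ]
  [ A    0  ] [ lambda ] = [ b ]

Solving the linear system:
  x*      = (1.25, -2)
  lambda* = (1.6667)
  f(x*)   = -1.125

x* = (1.25, -2), lambda* = (1.6667)


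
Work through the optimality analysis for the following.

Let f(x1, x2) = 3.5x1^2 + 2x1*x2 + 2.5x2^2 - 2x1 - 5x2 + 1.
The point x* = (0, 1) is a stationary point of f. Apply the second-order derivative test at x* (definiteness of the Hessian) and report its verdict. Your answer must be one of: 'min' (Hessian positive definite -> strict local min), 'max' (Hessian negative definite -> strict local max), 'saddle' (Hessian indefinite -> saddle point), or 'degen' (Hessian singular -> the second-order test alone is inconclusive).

Compute the Hessian H = grad^2 f:
  H = [[7, 2], [2, 5]]
Verify stationarity: grad f(x*) = H x* + g = (0, 0).
Eigenvalues of H: 3.7639, 8.2361.
Both eigenvalues > 0, so H is positive definite -> x* is a strict local min.

min


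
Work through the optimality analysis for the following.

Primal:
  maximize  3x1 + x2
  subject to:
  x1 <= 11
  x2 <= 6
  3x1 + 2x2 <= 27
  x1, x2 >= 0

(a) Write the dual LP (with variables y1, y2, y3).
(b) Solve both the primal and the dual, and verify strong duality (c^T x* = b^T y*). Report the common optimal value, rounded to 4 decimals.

The standard primal-dual pair for 'max c^T x s.t. A x <= b, x >= 0' is:
  Dual:  min b^T y  s.t.  A^T y >= c,  y >= 0.

So the dual LP is:
  minimize  11y1 + 6y2 + 27y3
  subject to:
    y1 + 3y3 >= 3
    y2 + 2y3 >= 1
    y1, y2, y3 >= 0

Solving the primal: x* = (9, 0).
  primal value c^T x* = 27.
Solving the dual: y* = (0, 0, 1).
  dual value b^T y* = 27.
Strong duality: c^T x* = b^T y*. Confirmed.

27


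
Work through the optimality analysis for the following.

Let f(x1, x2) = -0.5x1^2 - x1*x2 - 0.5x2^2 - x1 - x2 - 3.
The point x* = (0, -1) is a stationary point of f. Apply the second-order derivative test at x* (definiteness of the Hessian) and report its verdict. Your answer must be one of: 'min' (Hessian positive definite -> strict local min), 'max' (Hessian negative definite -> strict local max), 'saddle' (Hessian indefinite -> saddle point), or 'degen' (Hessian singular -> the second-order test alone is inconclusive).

Compute the Hessian H = grad^2 f:
  H = [[-1, -1], [-1, -1]]
Verify stationarity: grad f(x*) = H x* + g = (0, 0).
Eigenvalues of H: -2, 0.
H has a zero eigenvalue (singular; negative semidefinite but not definite), so H is neither positive definite, negative definite, nor indefinite. The second-order test alone is inconclusive -> degen.
(Indeed, f is constant along the null direction of H through x*, so x* is not a strict local extremum.)

degen


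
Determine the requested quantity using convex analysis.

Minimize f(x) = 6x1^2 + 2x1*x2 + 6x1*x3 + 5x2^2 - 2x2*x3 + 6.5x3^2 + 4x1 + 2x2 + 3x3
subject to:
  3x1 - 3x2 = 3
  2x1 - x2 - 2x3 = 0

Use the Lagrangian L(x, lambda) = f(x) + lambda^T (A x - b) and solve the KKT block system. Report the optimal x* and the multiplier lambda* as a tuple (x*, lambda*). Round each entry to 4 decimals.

Form the Lagrangian:
  L(x, lambda) = (1/2) x^T Q x + c^T x + lambda^T (A x - b)
Stationarity (grad_x L = 0): Q x + c + A^T lambda = 0.
Primal feasibility: A x = b.

This gives the KKT block system:
  [ Q   A^T ] [ x     ]   [-c ]
  [ A    0  ] [ lambda ] = [ b ]

Solving the linear system:
  x*      = (-0.0526, -1.0526, 0.4737)
  lambda* = (-5.0175, 5.4737)
  f(x*)   = 7.0789

x* = (-0.0526, -1.0526, 0.4737), lambda* = (-5.0175, 5.4737)


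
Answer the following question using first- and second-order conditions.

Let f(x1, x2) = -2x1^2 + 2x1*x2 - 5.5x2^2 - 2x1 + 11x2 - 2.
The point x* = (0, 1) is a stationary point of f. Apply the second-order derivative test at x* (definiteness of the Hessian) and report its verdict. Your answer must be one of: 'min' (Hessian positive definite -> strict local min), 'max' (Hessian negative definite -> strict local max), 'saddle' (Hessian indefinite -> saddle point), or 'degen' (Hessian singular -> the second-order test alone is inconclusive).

Compute the Hessian H = grad^2 f:
  H = [[-4, 2], [2, -11]]
Verify stationarity: grad f(x*) = H x* + g = (0, 0).
Eigenvalues of H: -11.5311, -3.4689.
Both eigenvalues < 0, so H is negative definite -> x* is a strict local max.

max


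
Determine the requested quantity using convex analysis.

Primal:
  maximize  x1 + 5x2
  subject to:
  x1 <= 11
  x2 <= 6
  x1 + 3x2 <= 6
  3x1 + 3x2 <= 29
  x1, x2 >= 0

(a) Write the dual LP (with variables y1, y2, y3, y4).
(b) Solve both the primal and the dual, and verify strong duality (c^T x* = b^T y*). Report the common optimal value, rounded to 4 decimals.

The standard primal-dual pair for 'max c^T x s.t. A x <= b, x >= 0' is:
  Dual:  min b^T y  s.t.  A^T y >= c,  y >= 0.

So the dual LP is:
  minimize  11y1 + 6y2 + 6y3 + 29y4
  subject to:
    y1 + y3 + 3y4 >= 1
    y2 + 3y3 + 3y4 >= 5
    y1, y2, y3, y4 >= 0

Solving the primal: x* = (0, 2).
  primal value c^T x* = 10.
Solving the dual: y* = (0, 0, 1.6667, 0).
  dual value b^T y* = 10.
Strong duality: c^T x* = b^T y*. Confirmed.

10


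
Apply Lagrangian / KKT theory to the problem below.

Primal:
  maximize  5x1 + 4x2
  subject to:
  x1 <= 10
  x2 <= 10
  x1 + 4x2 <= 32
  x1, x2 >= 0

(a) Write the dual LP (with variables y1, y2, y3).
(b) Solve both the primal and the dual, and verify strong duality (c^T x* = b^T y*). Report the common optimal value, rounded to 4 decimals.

The standard primal-dual pair for 'max c^T x s.t. A x <= b, x >= 0' is:
  Dual:  min b^T y  s.t.  A^T y >= c,  y >= 0.

So the dual LP is:
  minimize  10y1 + 10y2 + 32y3
  subject to:
    y1 + y3 >= 5
    y2 + 4y3 >= 4
    y1, y2, y3 >= 0

Solving the primal: x* = (10, 5.5).
  primal value c^T x* = 72.
Solving the dual: y* = (4, 0, 1).
  dual value b^T y* = 72.
Strong duality: c^T x* = b^T y*. Confirmed.

72


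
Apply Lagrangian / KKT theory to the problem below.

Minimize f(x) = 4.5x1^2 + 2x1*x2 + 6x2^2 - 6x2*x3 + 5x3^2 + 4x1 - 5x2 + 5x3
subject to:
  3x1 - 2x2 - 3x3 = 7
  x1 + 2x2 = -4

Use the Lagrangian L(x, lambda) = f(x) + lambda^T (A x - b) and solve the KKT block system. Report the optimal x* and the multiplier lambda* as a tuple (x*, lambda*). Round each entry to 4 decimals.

Form the Lagrangian:
  L(x, lambda) = (1/2) x^T Q x + c^T x + lambda^T (A x - b)
Stationarity (grad_x L = 0): Q x + c + A^T lambda = 0.
Primal feasibility: A x = b.

This gives the KKT block system:
  [ Q   A^T ] [ x     ]   [-c ]
  [ A    0  ] [ lambda ] = [ b ]

Solving the linear system:
  x*      = (-0.5823, -1.7089, -1.7764)
  lambda* = (-0.837, 7.1693)
  f(x*)   = 15.9344

x* = (-0.5823, -1.7089, -1.7764), lambda* = (-0.837, 7.1693)


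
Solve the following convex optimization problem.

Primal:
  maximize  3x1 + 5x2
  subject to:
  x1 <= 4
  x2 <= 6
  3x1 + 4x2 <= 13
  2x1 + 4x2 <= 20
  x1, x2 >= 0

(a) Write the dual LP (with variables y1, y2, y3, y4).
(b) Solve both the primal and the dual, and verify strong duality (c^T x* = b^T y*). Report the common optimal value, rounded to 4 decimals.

The standard primal-dual pair for 'max c^T x s.t. A x <= b, x >= 0' is:
  Dual:  min b^T y  s.t.  A^T y >= c,  y >= 0.

So the dual LP is:
  minimize  4y1 + 6y2 + 13y3 + 20y4
  subject to:
    y1 + 3y3 + 2y4 >= 3
    y2 + 4y3 + 4y4 >= 5
    y1, y2, y3, y4 >= 0

Solving the primal: x* = (0, 3.25).
  primal value c^T x* = 16.25.
Solving the dual: y* = (0, 0, 1.25, 0).
  dual value b^T y* = 16.25.
Strong duality: c^T x* = b^T y*. Confirmed.

16.25


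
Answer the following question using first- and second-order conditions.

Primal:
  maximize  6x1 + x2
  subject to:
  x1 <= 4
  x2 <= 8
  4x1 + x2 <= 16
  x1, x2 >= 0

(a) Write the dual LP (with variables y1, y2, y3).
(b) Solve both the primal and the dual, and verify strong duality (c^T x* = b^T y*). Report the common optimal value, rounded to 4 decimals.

The standard primal-dual pair for 'max c^T x s.t. A x <= b, x >= 0' is:
  Dual:  min b^T y  s.t.  A^T y >= c,  y >= 0.

So the dual LP is:
  minimize  4y1 + 8y2 + 16y3
  subject to:
    y1 + 4y3 >= 6
    y2 + y3 >= 1
    y1, y2, y3 >= 0

Solving the primal: x* = (4, 0).
  primal value c^T x* = 24.
Solving the dual: y* = (2, 0, 1).
  dual value b^T y* = 24.
Strong duality: c^T x* = b^T y*. Confirmed.

24


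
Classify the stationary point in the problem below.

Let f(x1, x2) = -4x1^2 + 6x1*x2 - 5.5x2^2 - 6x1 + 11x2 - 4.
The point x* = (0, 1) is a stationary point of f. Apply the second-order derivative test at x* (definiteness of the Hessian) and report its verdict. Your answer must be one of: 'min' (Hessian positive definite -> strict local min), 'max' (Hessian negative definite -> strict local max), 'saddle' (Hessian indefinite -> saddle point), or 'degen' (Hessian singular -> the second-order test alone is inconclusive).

Compute the Hessian H = grad^2 f:
  H = [[-8, 6], [6, -11]]
Verify stationarity: grad f(x*) = H x* + g = (0, 0).
Eigenvalues of H: -15.6847, -3.3153.
Both eigenvalues < 0, so H is negative definite -> x* is a strict local max.

max


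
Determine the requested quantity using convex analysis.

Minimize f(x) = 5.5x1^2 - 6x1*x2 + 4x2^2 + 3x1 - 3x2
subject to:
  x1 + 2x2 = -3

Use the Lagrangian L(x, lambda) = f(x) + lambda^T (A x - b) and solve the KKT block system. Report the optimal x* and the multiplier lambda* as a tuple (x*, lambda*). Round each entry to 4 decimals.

Form the Lagrangian:
  L(x, lambda) = (1/2) x^T Q x + c^T x + lambda^T (A x - b)
Stationarity (grad_x L = 0): Q x + c + A^T lambda = 0.
Primal feasibility: A x = b.

This gives the KKT block system:
  [ Q   A^T ] [ x     ]   [-c ]
  [ A    0  ] [ lambda ] = [ b ]

Solving the linear system:
  x*      = (-1.0263, -0.9868)
  lambda* = (2.3684)
  f(x*)   = 3.4934

x* = (-1.0263, -0.9868), lambda* = (2.3684)


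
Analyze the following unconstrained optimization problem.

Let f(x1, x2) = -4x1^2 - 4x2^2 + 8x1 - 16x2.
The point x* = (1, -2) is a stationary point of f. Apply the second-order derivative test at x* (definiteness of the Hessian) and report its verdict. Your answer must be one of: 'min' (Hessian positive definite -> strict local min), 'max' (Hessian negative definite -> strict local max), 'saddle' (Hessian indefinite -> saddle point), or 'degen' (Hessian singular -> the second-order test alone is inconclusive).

Compute the Hessian H = grad^2 f:
  H = [[-8, 0], [0, -8]]
Verify stationarity: grad f(x*) = H x* + g = (0, 0).
Eigenvalues of H: -8, -8.
Both eigenvalues < 0, so H is negative definite -> x* is a strict local max.

max


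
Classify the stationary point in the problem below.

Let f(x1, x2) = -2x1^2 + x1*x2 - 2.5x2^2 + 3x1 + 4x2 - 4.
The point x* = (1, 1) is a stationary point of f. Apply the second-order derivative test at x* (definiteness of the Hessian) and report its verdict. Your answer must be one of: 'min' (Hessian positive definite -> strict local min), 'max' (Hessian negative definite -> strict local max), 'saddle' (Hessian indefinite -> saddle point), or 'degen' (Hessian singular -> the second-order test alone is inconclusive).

Compute the Hessian H = grad^2 f:
  H = [[-4, 1], [1, -5]]
Verify stationarity: grad f(x*) = H x* + g = (0, 0).
Eigenvalues of H: -5.618, -3.382.
Both eigenvalues < 0, so H is negative definite -> x* is a strict local max.

max


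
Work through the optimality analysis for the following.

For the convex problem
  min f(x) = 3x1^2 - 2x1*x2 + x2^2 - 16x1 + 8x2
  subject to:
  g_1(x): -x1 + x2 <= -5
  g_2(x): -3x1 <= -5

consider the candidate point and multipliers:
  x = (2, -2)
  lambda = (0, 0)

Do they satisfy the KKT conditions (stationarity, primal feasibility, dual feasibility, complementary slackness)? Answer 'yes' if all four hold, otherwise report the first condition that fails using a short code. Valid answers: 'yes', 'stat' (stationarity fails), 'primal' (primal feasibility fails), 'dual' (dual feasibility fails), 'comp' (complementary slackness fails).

Gradient of f: grad f(x) = Q x + c = (0, 0)
Constraint values g_i(x) = a_i^T x - b_i:
  g_1((2, -2)) = 1
  g_2((2, -2)) = -1
Stationarity residual: grad f(x) + sum_i lambda_i a_i = (0, 0)
  -> stationarity OK
Primal feasibility (all g_i <= 0): FAILS
Dual feasibility (all lambda_i >= 0): OK
Complementary slackness (lambda_i * g_i(x) = 0 for all i): OK

Verdict: the first failing condition is primal_feasibility -> primal.

primal


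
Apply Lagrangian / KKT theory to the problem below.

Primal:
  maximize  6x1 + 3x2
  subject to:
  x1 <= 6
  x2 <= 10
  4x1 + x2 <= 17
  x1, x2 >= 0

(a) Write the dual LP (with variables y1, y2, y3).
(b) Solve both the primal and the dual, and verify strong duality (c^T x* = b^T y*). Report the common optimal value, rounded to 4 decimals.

The standard primal-dual pair for 'max c^T x s.t. A x <= b, x >= 0' is:
  Dual:  min b^T y  s.t.  A^T y >= c,  y >= 0.

So the dual LP is:
  minimize  6y1 + 10y2 + 17y3
  subject to:
    y1 + 4y3 >= 6
    y2 + y3 >= 3
    y1, y2, y3 >= 0

Solving the primal: x* = (1.75, 10).
  primal value c^T x* = 40.5.
Solving the dual: y* = (0, 1.5, 1.5).
  dual value b^T y* = 40.5.
Strong duality: c^T x* = b^T y*. Confirmed.

40.5


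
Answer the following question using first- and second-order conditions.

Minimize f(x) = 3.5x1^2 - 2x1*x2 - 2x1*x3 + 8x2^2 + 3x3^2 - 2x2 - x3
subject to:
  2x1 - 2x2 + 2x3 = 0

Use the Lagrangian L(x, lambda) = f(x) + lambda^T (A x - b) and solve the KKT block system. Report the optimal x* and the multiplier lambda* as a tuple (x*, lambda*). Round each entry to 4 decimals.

Form the Lagrangian:
  L(x, lambda) = (1/2) x^T Q x + c^T x + lambda^T (A x - b)
Stationarity (grad_x L = 0): Q x + c + A^T lambda = 0.
Primal feasibility: A x = b.

This gives the KKT block system:
  [ Q   A^T ] [ x     ]   [-c ]
  [ A    0  ] [ lambda ] = [ b ]

Solving the linear system:
  x*      = (0.0292, 0.1496, 0.1204)
  lambda* = (0.1679)
  f(x*)   = -0.2099

x* = (0.0292, 0.1496, 0.1204), lambda* = (0.1679)


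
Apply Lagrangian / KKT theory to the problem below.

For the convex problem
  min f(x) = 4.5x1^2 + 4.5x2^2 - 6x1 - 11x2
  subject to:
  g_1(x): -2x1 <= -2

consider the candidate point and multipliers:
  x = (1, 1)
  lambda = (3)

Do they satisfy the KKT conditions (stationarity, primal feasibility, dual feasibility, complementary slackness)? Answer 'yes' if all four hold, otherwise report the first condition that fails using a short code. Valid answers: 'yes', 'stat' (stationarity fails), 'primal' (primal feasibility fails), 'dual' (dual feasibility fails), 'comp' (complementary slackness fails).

Gradient of f: grad f(x) = Q x + c = (3, -2)
Constraint values g_i(x) = a_i^T x - b_i:
  g_1((1, 1)) = 0
Stationarity residual: grad f(x) + sum_i lambda_i a_i = (-3, -2)
  -> stationarity FAILS
Primal feasibility (all g_i <= 0): OK
Dual feasibility (all lambda_i >= 0): OK
Complementary slackness (lambda_i * g_i(x) = 0 for all i): OK

Verdict: the first failing condition is stationarity -> stat.

stat


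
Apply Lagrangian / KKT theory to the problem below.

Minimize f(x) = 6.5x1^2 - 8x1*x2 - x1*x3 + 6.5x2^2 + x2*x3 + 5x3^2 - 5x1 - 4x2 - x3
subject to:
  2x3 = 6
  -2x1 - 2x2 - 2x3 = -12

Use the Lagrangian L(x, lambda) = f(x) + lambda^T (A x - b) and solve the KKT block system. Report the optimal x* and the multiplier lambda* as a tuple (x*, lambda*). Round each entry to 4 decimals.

Form the Lagrangian:
  L(x, lambda) = (1/2) x^T Q x + c^T x + lambda^T (A x - b)
Stationarity (grad_x L = 0): Q x + c + A^T lambda = 0.
Primal feasibility: A x = b.

This gives the KKT block system:
  [ Q   A^T ] [ x     ]   [-c ]
  [ A    0  ] [ lambda ] = [ b ]

Solving the linear system:
  x*      = (1.6667, 1.3333, 3)
  lambda* = (-12.8333, 1.5)
  f(x*)   = 39.1667

x* = (1.6667, 1.3333, 3), lambda* = (-12.8333, 1.5)


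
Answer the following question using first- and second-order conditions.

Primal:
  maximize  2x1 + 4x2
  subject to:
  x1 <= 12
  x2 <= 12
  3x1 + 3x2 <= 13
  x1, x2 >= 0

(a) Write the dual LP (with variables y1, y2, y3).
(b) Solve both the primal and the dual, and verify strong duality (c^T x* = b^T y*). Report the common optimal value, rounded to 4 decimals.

The standard primal-dual pair for 'max c^T x s.t. A x <= b, x >= 0' is:
  Dual:  min b^T y  s.t.  A^T y >= c,  y >= 0.

So the dual LP is:
  minimize  12y1 + 12y2 + 13y3
  subject to:
    y1 + 3y3 >= 2
    y2 + 3y3 >= 4
    y1, y2, y3 >= 0

Solving the primal: x* = (0, 4.3333).
  primal value c^T x* = 17.3333.
Solving the dual: y* = (0, 0, 1.3333).
  dual value b^T y* = 17.3333.
Strong duality: c^T x* = b^T y*. Confirmed.

17.3333


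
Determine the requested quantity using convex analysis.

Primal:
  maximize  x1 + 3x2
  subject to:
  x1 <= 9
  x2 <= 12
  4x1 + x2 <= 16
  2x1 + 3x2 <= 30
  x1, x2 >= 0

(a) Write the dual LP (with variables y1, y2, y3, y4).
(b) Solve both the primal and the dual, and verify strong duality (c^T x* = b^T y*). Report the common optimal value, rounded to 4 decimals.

The standard primal-dual pair for 'max c^T x s.t. A x <= b, x >= 0' is:
  Dual:  min b^T y  s.t.  A^T y >= c,  y >= 0.

So the dual LP is:
  minimize  9y1 + 12y2 + 16y3 + 30y4
  subject to:
    y1 + 4y3 + 2y4 >= 1
    y2 + y3 + 3y4 >= 3
    y1, y2, y3, y4 >= 0

Solving the primal: x* = (0, 10).
  primal value c^T x* = 30.
Solving the dual: y* = (0, 0, 0, 1).
  dual value b^T y* = 30.
Strong duality: c^T x* = b^T y*. Confirmed.

30
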